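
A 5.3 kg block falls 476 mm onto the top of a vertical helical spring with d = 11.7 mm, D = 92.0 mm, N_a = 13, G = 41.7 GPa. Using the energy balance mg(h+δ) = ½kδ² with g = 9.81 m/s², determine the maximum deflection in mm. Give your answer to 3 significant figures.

77.2 mm

k = Gd⁴/(8D³N_a) = (41.7×10³)(11.7⁴)/(8·92.0³·13) = 9.649 N/mm
W = mg = 5.3 × 9.81 = 51.993 N
½kδ² − Wδ − Wh = 0 → δ = (W + √(W² + 2kWh))/k
δ = (51.993 + √(2703.3 + 477600))/9.649 = (51.993 + 693.04)/9.649 = 77.213 mm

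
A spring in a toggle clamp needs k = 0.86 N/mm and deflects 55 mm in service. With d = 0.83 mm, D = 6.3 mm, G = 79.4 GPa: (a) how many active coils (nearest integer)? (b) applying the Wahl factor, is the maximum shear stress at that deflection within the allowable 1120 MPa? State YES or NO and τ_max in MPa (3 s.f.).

(a) 22 coils; (b) NO, τ_max = 1580 MPa

N_a = Gd⁴/(8D³k) = (79.4×10³)(0.83⁴)/(8·6.3³·0.86) = 21.9 → N_a = 22
Actual rate k = Gd⁴/(8D³·22) = 0.85625 N/mm
Working load F = kδ = 0.85625·55 = 47.094 N
C = 6.3/0.83 = 7.5904; K_W = (4C−1)/(4C−4)+0.615/C = 1.1948
τ_max = K_W·8FD/(πd³) = 1.1948·1321.3 = 1578.7 MPa
τ_max > 1120 MPa → exceeds allowable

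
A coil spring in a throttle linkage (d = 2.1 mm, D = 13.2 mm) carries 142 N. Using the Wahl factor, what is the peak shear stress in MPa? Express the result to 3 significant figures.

Spring index C = D/d = 13.2/2.1 = 6.2857
K_W = (4C−1)/(4C−4) + 0.615/C = 24.143/21.143 + 0.0978 = 1.2397
τ₀ = 8FD/(πd³) = 8·142·13.2/(π·2.1³) = 14995.2/29.094 = 515.4 MPa
τ_max = K·τ₀ = 1.2397 × 515.4 = 638.96 MPa

639 MPa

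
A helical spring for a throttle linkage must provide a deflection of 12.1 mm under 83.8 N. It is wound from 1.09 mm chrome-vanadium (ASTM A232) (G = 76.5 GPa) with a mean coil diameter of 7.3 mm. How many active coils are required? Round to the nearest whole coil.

Required rate k = F/δ = 83.8/12.1 = 6.9256 N/mm
N_a = Gd⁴/(8D³k) = (76.5×10³ × 1.09⁴)/(8 × 7.3³ × 6.9256)
    = 107986 / 21553.5 = 5.01 → 5 coils

5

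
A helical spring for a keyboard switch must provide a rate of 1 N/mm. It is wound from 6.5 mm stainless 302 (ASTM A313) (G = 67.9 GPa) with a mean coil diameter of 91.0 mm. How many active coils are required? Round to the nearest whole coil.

N_a = Gd⁴/(8D³k) = (67.9×10³ × 6.5⁴)/(8 × 91.0³ × 1)
    = 1.21206e+08 / 6.02857e+06 = 20.11 → 20 coils

20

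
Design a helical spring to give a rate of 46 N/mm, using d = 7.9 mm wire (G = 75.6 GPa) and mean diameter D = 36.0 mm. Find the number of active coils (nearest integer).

N_a = Gd⁴/(8D³k) = (75.6×10³ × 7.9⁴)/(8 × 36.0³ × 46)
    = 2.94463e+08 / 1.71694e+07 = 17.15 → 17 coils

17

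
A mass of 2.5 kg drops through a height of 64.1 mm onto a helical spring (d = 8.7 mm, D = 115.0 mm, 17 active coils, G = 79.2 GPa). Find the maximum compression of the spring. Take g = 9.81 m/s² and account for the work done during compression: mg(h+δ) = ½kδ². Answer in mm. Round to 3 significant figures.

k = Gd⁴/(8D³N_a) = (79.2×10³)(8.7⁴)/(8·115.0³·17) = 2.1937 N/mm
W = mg = 2.5 × 9.81 = 24.525 N
½kδ² − Wδ − Wh = 0 → δ = (W + √(W² + 2kWh))/k
δ = (24.525 + √(601.48 + 6897.1))/2.1937 = (24.525 + 86.594)/2.1937 = 50.655 mm

50.7 mm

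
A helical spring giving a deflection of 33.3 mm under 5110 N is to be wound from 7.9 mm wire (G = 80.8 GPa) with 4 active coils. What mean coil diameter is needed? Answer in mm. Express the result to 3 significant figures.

Required rate k = F/δ = 5110/33.3 = 153.45 N/mm
D = (Gd⁴/(8N_a·k))^(1/3) = (80.8×10³·7.9⁴/(8·4·153.45))^(1/3)
  = (64090.4)^(1/3) = 40.0188 mm

40.0 mm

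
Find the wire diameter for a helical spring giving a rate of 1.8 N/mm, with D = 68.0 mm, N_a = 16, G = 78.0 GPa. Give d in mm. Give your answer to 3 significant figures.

d = (8D³N_a·k / G)^(1/4) = (8·68.0³·16·1.8 / (78.0×10³))^0.25
  = (928.78)^0.25 = 5.5205 mm

5.52 mm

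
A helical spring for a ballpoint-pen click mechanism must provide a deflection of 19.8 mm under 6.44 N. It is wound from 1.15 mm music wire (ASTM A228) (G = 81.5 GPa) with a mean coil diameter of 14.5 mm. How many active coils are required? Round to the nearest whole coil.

Required rate k = F/δ = 6.44/19.8 = 0.32525 N/mm
N_a = Gd⁴/(8D³k) = (81.5×10³ × 1.15⁴)/(8 × 14.5³ × 0.32525)
    = 142544 / 7932.58 = 17.97 → 18 coils

18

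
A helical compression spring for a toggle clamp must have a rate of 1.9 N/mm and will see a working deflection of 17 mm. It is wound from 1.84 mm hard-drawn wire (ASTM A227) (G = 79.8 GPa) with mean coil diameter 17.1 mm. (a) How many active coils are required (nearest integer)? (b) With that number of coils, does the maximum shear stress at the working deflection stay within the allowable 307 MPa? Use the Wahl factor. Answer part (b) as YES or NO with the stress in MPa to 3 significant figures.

N_a = Gd⁴/(8D³k) = (79.8×10³)(1.84⁴)/(8·17.1³·1.9) = 12.03 → N_a = 12
Actual rate k = Gd⁴/(8D³·12) = 1.9055 N/mm
Working load F = kδ = 1.9055·17 = 32.394 N
C = 17.1/1.84 = 9.2935; K_W = (4C−1)/(4C−4)+0.615/C = 1.1566
τ_max = K_W·8FD/(πd³) = 1.1566·226.44 = 261.9 MPa
τ_max ≤ 307 MPa → acceptable

(a) 12 coils; (b) YES, τ_max = 262 MPa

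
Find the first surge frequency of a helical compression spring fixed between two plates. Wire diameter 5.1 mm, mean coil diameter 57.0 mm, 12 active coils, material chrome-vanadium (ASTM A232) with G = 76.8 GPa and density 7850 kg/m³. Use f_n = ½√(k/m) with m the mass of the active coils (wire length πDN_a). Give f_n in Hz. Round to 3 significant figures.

46.0 Hz

k = Gd⁴/(8D³N_a) = (76.8×10³)(5.1⁴)/(8·57.0³·12) = 2.9224 N/mm = 2922.4 N/m
Wire length L = πDN_a = π·57.0·12 = 2148.8 mm
m = ρ·(πd²/4)·L = 7850 × 20.428×10⁻⁶ m² × 2.1488 m = 0.34459 kg
f_n = ½√(k/m) = 0.5·√(2922.4/0.34459) = 0.5·√(8480.9) = 46.046 Hz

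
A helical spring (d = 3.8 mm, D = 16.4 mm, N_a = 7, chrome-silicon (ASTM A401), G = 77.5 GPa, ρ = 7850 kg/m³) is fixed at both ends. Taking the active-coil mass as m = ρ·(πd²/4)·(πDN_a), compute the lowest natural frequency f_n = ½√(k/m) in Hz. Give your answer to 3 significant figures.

k = Gd⁴/(8D³N_a) = (77.5×10³)(3.8⁴)/(8·16.4³·7) = 65.421 N/mm = 65421 N/m
Wire length L = πDN_a = π·16.4·7 = 360.65 mm
m = ρ·(πd²/4)·L = 7850 × 11.341×10⁻⁶ m² × 0.36065 m = 0.032108 kg
f_n = ½√(k/m) = 0.5·√(65421/0.032108) = 0.5·√(2.0375e+06) = 713.71 Hz

714 Hz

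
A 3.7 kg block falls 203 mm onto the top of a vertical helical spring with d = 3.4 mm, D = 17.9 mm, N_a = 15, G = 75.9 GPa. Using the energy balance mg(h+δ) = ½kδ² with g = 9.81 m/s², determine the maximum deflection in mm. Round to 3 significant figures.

34.2 mm

k = Gd⁴/(8D³N_a) = (75.9×10³)(3.4⁴)/(8·17.9³·15) = 14.737 N/mm
W = mg = 3.7 × 9.81 = 36.297 N
½kδ² − Wδ − Wh = 0 → δ = (W + √(W² + 2kWh))/k
δ = (36.297 + √(1317.5 + 217177))/14.737 = (36.297 + 467.43)/14.737 = 34.181 mm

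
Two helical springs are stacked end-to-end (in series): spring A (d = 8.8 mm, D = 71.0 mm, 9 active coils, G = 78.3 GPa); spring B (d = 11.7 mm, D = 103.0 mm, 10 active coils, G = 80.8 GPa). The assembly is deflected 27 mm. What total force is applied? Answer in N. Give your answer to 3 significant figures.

k_A = Gd⁴/(8D³N_a) = (78.3×10³)(8.8⁴)/(8·71.0³·9) = 18.222 N/mm
k_B = Gd⁴/(8D³N_a) = (80.8×10³)(11.7⁴)/(8·103.0³·10) = 17.32 N/mm
Series: 1/k_eq = 1/18.222 + 1/17.32 = 0.11262; k_eq = 8.8797 N/mm
F = k_eq·δ = 8.8797·27 = 239.75 N

240 N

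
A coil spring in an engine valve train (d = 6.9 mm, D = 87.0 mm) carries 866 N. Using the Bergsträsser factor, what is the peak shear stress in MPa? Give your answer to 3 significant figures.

646 MPa

Spring index C = D/d = 87.0/6.9 = 12.6087
K_B = (4C+2)/(4C−3) = 52.435/47.435 = 1.1054
τ₀ = 8FD/(πd³) = 8·866·87.0/(π·6.9³) = 602736/1032 = 584.02 MPa
τ_max = K·τ₀ = 1.1054 × 584.02 = 645.58 MPa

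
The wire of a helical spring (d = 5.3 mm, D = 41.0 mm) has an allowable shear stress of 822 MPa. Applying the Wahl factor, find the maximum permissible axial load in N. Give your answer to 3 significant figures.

984 N

C = D/d = 41.0/5.3 = 7.7358
K_W = (4C−1)/(4C−4) + 0.615/C = 29.943/26.943 + 0.0795 = 1.1908
τ_max = K·8FD/(πd³) → F_max = τ_allow·πd³/(8DK)
F_max = 822·π·5.3³/(8·41.0·1.1908) = 3.8446e+05/390.6 = 984.28 N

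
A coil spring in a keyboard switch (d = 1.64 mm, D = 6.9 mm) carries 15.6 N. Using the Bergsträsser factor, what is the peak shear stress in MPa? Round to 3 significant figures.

84.6 MPa

Spring index C = D/d = 6.9/1.64 = 4.2073
K_B = (4C+2)/(4C−3) = 18.829/13.829 = 1.3616
τ₀ = 8FD/(πd³) = 8·15.6·6.9/(π·1.64³) = 861.12/13.857 = 62.142 MPa
τ_max = K·τ₀ = 1.3616 × 62.142 = 84.609 MPa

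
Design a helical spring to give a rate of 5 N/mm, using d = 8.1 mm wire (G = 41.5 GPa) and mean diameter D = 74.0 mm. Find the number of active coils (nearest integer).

11

N_a = Gd⁴/(8D³k) = (41.5×10³ × 8.1⁴)/(8 × 74.0³ × 5)
    = 1.78644e+08 / 1.6209e+07 = 11.02 → 11 coils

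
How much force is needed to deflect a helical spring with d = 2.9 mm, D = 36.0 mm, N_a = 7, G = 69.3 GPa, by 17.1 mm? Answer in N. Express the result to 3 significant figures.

32.1 N

k = Gd⁴/(8D³N_a) = (69.3×10³)(2.9⁴)/(8·36.0³·7) = 1.876 N/mm
F = k·δ = 1.876 × 17.1 = 32.079 N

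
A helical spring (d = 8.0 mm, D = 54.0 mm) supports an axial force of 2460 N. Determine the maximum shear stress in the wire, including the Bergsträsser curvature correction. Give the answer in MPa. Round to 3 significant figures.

798 MPa

Spring index C = D/d = 54.0/8.0 = 6.7500
K_B = (4C+2)/(4C−3) = 29.000/24.000 = 1.2083
τ₀ = 8FD/(πd³) = 8·2460·54.0/(π·8.0³) = 1.06272e+06/1608.5 = 660.69 MPa
τ_max = K·τ₀ = 1.2083 × 660.69 = 798.34 MPa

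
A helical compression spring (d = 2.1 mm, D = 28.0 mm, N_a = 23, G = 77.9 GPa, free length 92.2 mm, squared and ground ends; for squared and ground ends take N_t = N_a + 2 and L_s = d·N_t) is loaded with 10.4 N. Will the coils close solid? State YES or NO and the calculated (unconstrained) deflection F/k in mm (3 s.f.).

NO, δ = 27.7 mm

k = Gd⁴/(8D³N_a) = (77.9×10³)(2.1⁴)/(8·28.0³·23) = 0.37508 N/mm
N_t = 25; L_s = 2.1·25 = 52.5 mm; δ_solid = L₀ − L_s = 92.2 − 52.5 = 39.7 mm
δ = F/k = 10.4/0.37508 = 27.727 mm
δ < δ_solid → spring does not go solid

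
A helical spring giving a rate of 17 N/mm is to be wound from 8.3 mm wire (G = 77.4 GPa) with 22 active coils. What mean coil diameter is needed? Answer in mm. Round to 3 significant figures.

49.7 mm

D = (Gd⁴/(8N_a·k))^(1/3) = (77.4×10³·8.3⁴/(8·22·17))^(1/3)
  = (122770)^(1/3) = 49.7009 mm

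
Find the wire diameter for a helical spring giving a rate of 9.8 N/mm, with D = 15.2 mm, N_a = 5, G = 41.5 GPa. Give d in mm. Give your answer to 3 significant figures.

d = (8D³N_a·k / G)^(1/4) = (8·15.2³·5·9.8 / (41.5×10³))^0.25
  = (33.172)^0.25 = 2.3999 mm

2.40 mm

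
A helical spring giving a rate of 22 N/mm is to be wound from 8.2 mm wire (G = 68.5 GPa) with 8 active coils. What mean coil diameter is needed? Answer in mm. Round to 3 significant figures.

D = (Gd⁴/(8N_a·k))^(1/3) = (68.5×10³·8.2⁴/(8·8·22))^(1/3)
  = (219960)^(1/3) = 60.3644 mm

60.4 mm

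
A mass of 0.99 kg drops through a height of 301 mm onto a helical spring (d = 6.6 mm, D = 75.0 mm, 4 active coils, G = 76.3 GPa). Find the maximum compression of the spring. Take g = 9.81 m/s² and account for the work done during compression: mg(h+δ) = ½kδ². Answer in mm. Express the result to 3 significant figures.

k = Gd⁴/(8D³N_a) = (76.3×10³)(6.6⁴)/(8·75.0³·4) = 10.724 N/mm
W = mg = 0.99 × 9.81 = 9.7119 N
½kδ² − Wδ − Wh = 0 → δ = (W + √(W² + 2kWh))/k
δ = (9.7119 + √(94.321 + 62700))/10.724 = (9.7119 + 250.59)/10.724 = 24.272 mm

24.3 mm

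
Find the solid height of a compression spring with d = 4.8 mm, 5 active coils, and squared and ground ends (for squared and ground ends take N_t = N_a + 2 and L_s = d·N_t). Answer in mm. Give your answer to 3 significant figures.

squared and ground ends: N_t = N_a + 2 = 5 + 2 = 7
L_s = d·N_t = 4.8 × 7 = 33.6 mm

33.6 mm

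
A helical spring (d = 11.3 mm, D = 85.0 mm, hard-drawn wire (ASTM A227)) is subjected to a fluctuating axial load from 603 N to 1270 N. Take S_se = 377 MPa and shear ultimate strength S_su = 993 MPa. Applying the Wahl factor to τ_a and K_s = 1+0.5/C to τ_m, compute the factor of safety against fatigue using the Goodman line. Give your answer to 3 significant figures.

3.23

C = D/d = 85.0/11.3 = 7.5221; K_W = (4C−1)/(4C−4)+0.615/C = 1.1968; K_s = 1+0.5/C = 1.0665
F_a = (F_max−F_min)/2 = 333.5 N; F_m = (F_max+F_min)/2 = 936.5 N
τ_a = K_W·8F_aD/(πd³) = 1.1968 × 50.029 = 59.872 MPa
τ_m = K_s·8F_mD/(πd³) = 1.0665 × 140.49 = 149.82 MPa
Goodman: 1/n_f = τ_a/S_se + τ_m/S_su = 59.872/377 + 149.82/993 = 0.15881 + 0.15088 = 0.30969
n_f = 1/0.30969 = 3.229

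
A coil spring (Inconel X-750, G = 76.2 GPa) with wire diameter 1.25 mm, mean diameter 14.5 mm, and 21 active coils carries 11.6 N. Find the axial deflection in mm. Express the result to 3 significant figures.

31.9 mm

k = Gd⁴/(8D³N_a) = (76.2×10³)(1.25⁴)/(8·14.5³·21) = 0.36323 N/mm
δ = F/k = 11.6 / 0.36323 = 31.936 mm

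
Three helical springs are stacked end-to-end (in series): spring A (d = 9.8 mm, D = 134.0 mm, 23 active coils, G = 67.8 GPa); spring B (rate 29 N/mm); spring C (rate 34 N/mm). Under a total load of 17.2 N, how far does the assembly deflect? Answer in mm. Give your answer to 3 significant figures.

13.3 mm

k_A = Gd⁴/(8D³N_a) = (67.8×10³)(9.8⁴)/(8·134.0³·23) = 1.4125 N/mm
Series: 1/k_eq = 1/1.4125 + 1/29 + 1/34 = 0.77184; k_eq = 1.2956 N/mm
δ = F/k_eq = 17.2/1.2956 = 13.276 mm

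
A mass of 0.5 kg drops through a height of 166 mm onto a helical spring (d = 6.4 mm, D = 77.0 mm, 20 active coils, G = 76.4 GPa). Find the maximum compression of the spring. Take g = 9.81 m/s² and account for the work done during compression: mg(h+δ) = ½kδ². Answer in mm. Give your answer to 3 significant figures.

33.4 mm

k = Gd⁴/(8D³N_a) = (76.4×10³)(6.4⁴)/(8·77.0³·20) = 1.7548 N/mm
W = mg = 0.5 × 9.81 = 4.905 N
½kδ² − Wδ − Wh = 0 → δ = (W + √(W² + 2kWh))/k
δ = (4.905 + √(24.059 + 2857.58))/1.7548 = (4.905 + 53.681)/1.7548 = 33.387 mm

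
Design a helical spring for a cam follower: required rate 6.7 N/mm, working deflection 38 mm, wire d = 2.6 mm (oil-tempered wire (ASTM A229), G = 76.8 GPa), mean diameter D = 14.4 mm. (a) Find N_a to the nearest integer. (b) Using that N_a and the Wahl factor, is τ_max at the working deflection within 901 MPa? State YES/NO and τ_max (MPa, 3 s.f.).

(a) 22 coils; (b) YES, τ_max = 676 MPa

N_a = Gd⁴/(8D³k) = (76.8×10³)(2.6⁴)/(8·14.4³·6.7) = 21.93 → N_a = 22
Actual rate k = Gd⁴/(8D³·22) = 6.6781 N/mm
Working load F = kδ = 6.6781·38 = 253.77 N
C = 14.4/2.6 = 5.5385; K_W = (4C−1)/(4C−4)+0.615/C = 1.2763
τ_max = K_W·8FD/(πd³) = 1.2763·529.44 = 675.73 MPa
τ_max ≤ 901 MPa → acceptable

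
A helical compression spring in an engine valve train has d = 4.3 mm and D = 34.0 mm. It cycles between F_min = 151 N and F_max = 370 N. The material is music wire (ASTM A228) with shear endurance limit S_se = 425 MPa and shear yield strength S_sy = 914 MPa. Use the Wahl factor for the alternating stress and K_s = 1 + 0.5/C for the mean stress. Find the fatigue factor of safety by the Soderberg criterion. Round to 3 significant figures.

C = D/d = 34.0/4.3 = 7.9070; K_W = (4C−1)/(4C−4)+0.615/C = 1.1864; K_s = 1+0.5/C = 1.0632
F_a = (F_max−F_min)/2 = 109.5 N; F_m = (F_max+F_min)/2 = 260.5 N
τ_a = K_W·8F_aD/(πd³) = 1.1864 × 119.24 = 141.46 MPa
τ_m = K_s·8F_mD/(πd³) = 1.0632 × 283.68 = 301.61 MPa
Soderberg: 1/n_f = τ_a/S_se + τ_m/S_sy = 141.46/425 + 301.61/914 = 0.33286 + 0.32999 = 0.66285
n_f = 1/0.66285 = 1.509

1.51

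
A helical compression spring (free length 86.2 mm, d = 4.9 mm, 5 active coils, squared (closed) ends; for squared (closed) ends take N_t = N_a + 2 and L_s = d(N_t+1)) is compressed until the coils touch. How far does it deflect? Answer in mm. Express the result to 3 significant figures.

47.0 mm

N_t = 7; L_s = 4.9·8 = 39.2 mm
δ_solid = L₀ − L_s = 86.2 − 39.2 = 47 mm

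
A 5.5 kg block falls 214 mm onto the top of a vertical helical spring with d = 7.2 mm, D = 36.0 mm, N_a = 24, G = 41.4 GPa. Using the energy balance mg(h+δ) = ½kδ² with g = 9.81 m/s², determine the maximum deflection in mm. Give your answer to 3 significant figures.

47.7 mm

k = Gd⁴/(8D³N_a) = (41.4×10³)(7.2⁴)/(8·36.0³·24) = 12.42 N/mm
W = mg = 5.5 × 9.81 = 53.955 N
½kδ² − Wδ − Wh = 0 → δ = (W + √(W² + 2kWh))/k
δ = (53.955 + √(2911.1 + 286812))/12.42 = (53.955 + 538.26)/12.42 = 47.682 mm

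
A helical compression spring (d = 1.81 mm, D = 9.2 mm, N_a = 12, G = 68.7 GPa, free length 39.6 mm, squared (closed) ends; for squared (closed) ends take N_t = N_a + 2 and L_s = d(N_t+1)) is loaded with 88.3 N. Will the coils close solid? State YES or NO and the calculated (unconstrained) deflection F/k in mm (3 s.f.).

k = Gd⁴/(8D³N_a) = (68.7×10³)(1.81⁴)/(8·9.2³·12) = 9.8636 N/mm
N_t = 14; L_s = 1.81·15 = 27.15 mm; δ_solid = L₀ − L_s = 39.6 − 27.15 = 12.45 mm
δ = F/k = 88.3/9.8636 = 8.9521 mm
δ < δ_solid → spring does not go solid

NO, δ = 8.95 mm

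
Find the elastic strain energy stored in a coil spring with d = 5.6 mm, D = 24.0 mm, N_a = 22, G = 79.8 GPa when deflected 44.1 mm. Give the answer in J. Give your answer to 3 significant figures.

31.4 J

k = Gd⁴/(8D³N_a) = (79.8×10³)(5.6⁴)/(8·24.0³·22) = 32.256 N/mm
U = ½kδ² = 0.5 × 32.256 × 44.1² = 31366 N·mm = 31.366 J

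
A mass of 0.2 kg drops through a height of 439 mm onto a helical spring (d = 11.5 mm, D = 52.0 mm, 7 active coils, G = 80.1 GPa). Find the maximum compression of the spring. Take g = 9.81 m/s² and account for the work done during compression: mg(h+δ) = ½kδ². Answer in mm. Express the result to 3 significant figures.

k = Gd⁴/(8D³N_a) = (80.1×10³)(11.5⁴)/(8·52.0³·7) = 177.92 N/mm
W = mg = 0.2 × 9.81 = 1.962 N
½kδ² − Wδ − Wh = 0 → δ = (W + √(W² + 2kWh))/k
δ = (1.962 + √(3.8494 + 306492))/177.92 = (1.962 + 553.62)/177.92 = 3.1226 mm

3.12 mm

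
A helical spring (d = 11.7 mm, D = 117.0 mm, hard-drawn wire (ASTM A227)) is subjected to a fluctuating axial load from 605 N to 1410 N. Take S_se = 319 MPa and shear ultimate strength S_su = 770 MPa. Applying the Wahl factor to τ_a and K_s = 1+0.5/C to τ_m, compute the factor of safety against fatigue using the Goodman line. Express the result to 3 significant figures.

1.91

C = D/d = 117.0/11.7 = 10.0000; K_W = (4C−1)/(4C−4)+0.615/C = 1.1448; K_s = 1+0.5/C = 1.0500
F_a = (F_max−F_min)/2 = 402.5 N; F_m = (F_max+F_min)/2 = 1007.5 N
τ_a = K_W·8F_aD/(πd³) = 1.1448 × 74.875 = 85.719 MPa
τ_m = K_s·8F_mD/(πd³) = 1.0500 × 187.42 = 196.79 MPa
Goodman: 1/n_f = τ_a/S_se + τ_m/S_su = 85.719/319 + 196.79/770 = 0.26871 + 0.25557 = 0.52428
n_f = 1/0.52428 = 1.907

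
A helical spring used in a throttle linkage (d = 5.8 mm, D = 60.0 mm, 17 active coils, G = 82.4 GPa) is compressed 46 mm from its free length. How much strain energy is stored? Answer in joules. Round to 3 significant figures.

k = Gd⁴/(8D³N_a) = (82.4×10³)(5.8⁴)/(8·60.0³·17) = 3.1743 N/mm
U = ½kδ² = 0.5 × 3.1743 × 46² = 3358.4 N·mm = 3.3584 J

3.36 J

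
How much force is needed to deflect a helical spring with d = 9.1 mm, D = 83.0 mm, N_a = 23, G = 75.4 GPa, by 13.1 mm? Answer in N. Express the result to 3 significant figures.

64.4 N

k = Gd⁴/(8D³N_a) = (75.4×10³)(9.1⁴)/(8·83.0³·23) = 4.9146 N/mm
F = k·δ = 4.9146 × 13.1 = 64.381 N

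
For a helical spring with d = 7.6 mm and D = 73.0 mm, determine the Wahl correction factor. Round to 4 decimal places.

1.1512

C = D/d = 73.0/7.6 = 9.6053
K_W = (4C−1)/(4C−4) + 0.615/C = 37.421/34.421 + 0.0640 = 1.1512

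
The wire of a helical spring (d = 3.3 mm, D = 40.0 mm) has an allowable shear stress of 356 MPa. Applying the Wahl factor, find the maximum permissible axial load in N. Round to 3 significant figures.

C = D/d = 40.0/3.3 = 12.1212
K_W = (4C−1)/(4C−4) + 0.615/C = 47.485/44.485 + 0.0507 = 1.1182
τ_max = K·8FD/(πd³) → F_max = τ_allow·πd³/(8DK)
F_max = 356·π·3.3³/(8·40.0·1.1182) = 40192/357.82 = 112.33 N

112 N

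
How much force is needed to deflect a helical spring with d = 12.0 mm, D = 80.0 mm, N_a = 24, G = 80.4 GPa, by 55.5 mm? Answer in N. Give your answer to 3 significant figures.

941 N

k = Gd⁴/(8D³N_a) = (80.4×10³)(12.0⁴)/(8·80.0³·24) = 16.959 N/mm
F = k·δ = 16.959 × 55.5 = 941.25 N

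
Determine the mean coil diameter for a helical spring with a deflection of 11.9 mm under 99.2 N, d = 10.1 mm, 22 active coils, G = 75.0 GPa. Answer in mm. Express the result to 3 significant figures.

Required rate k = F/δ = 99.2/11.9 = 8.3361 N/mm
D = (Gd⁴/(8N_a·k))^(1/3) = (75.0×10³·10.1⁴/(8·22·8.3361))^(1/3)
  = (531948)^(1/3) = 81.0258 mm

81.0 mm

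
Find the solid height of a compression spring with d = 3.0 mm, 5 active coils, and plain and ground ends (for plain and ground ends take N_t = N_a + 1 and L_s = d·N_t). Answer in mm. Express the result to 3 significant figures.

18.0 mm

plain and ground ends: N_t = N_a + 1 = 5 + 1 = 6
L_s = d·N_t = 3.0 × 6 = 18 mm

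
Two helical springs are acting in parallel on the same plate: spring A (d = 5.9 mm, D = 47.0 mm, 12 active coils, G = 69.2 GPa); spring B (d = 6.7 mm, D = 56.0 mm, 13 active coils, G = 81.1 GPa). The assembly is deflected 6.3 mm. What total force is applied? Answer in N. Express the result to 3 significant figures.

109 N

k_A = Gd⁴/(8D³N_a) = (69.2×10³)(5.9⁴)/(8·47.0³·12) = 8.413 N/mm
k_B = Gd⁴/(8D³N_a) = (81.1×10³)(6.7⁴)/(8·56.0³·13) = 8.9479 N/mm
Parallel: k_eq = 8.413 + 8.9479 = 17.361 N/mm
F = k_eq·δ = 17.361·6.3 = 109.37 N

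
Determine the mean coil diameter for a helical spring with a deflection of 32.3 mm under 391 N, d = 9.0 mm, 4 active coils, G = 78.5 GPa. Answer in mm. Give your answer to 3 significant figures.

Required rate k = F/δ = 391/32.3 = 12.105 N/mm
D = (Gd⁴/(8N_a·k))^(1/3) = (78.5×10³·9.0⁴/(8·4·12.105))^(1/3)
  = (1.32958e+06)^(1/3) = 109.9610 mm

110 mm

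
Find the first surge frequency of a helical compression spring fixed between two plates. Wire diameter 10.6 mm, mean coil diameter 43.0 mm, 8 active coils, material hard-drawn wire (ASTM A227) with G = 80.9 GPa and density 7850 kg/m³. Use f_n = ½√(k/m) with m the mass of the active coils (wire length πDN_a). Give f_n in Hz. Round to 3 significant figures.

259 Hz

k = Gd⁴/(8D³N_a) = (80.9×10³)(10.6⁴)/(8·43.0³·8) = 200.72 N/mm = 2.0072e+05 N/m
Wire length L = πDN_a = π·43.0·8 = 1080.7 mm
m = ρ·(πd²/4)·L = 7850 × 88.247×10⁻⁶ m² × 1.0807 m = 0.74865 kg
f_n = ½√(k/m) = 0.5·√(2.0072e+05/0.74865) = 0.5·√(2.6811e+05) = 258.89 Hz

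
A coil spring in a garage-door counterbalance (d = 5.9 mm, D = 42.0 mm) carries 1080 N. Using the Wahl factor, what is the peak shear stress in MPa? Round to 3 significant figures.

Spring index C = D/d = 42.0/5.9 = 7.1186
K_W = (4C−1)/(4C−4) + 0.615/C = 27.475/24.475 + 0.0864 = 1.2090
τ₀ = 8FD/(πd³) = 8·1080·42.0/(π·5.9³) = 362880/645.22 = 562.42 MPa
τ_max = K·τ₀ = 1.2090 × 562.42 = 679.94 MPa

680 MPa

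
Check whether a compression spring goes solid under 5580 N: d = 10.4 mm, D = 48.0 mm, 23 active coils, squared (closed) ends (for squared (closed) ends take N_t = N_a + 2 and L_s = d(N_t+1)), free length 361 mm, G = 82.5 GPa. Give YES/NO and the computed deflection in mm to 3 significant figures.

k = Gd⁴/(8D³N_a) = (82.5×10³)(10.4⁴)/(8·48.0³·23) = 47.429 N/mm
N_t = 25; L_s = 10.4·26 = 270.4 mm; δ_solid = L₀ − L_s = 361 − 270.4 = 90.6 mm
δ = F/k = 5580/47.429 = 117.65 mm
δ ≥ δ_solid → spring goes solid

YES, δ = 118 mm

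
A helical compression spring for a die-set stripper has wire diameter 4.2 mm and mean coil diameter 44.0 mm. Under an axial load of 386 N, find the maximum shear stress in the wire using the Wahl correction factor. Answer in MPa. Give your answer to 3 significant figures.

664 MPa

Spring index C = D/d = 44.0/4.2 = 10.4762
K_W = (4C−1)/(4C−4) + 0.615/C = 40.905/37.905 + 0.0587 = 1.1379
τ₀ = 8FD/(πd³) = 8·386·44.0/(π·4.2³) = 135872/232.75 = 583.76 MPa
τ_max = K·τ₀ = 1.1379 × 583.76 = 664.23 MPa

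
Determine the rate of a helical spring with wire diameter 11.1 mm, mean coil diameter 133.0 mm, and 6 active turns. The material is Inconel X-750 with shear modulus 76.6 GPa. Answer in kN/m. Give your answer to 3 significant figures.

10.3 kN/m

k = Gd⁴/(8D³N_a) = (76.6×10³ × 11.1⁴) / (8 × 133.0³ × 6)
  = 1.16284e+09 / 1.12927e+08 = 10.297 N/mm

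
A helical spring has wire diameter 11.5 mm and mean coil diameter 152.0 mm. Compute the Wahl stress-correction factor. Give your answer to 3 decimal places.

C = D/d = 152.0/11.5 = 13.2174
K_W = (4C−1)/(4C−4) + 0.615/C = 51.870/48.870 + 0.0465 = 1.1079

1.108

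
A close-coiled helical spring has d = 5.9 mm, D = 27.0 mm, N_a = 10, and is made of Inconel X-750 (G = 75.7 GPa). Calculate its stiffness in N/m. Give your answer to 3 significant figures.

58300 N/m

k = Gd⁴/(8D³N_a) = (75.7×10³ × 5.9⁴) / (8 × 27.0³ × 10)
  = 9.17284e+07 / 1.57464e+06 = 58.254 N/mm = 58254 N/m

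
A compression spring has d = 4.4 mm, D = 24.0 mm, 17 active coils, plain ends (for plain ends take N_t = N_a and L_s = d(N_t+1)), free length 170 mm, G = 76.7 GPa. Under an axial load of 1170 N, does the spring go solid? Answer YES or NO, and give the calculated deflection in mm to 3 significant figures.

NO, δ = 76.5 mm

k = Gd⁴/(8D³N_a) = (76.7×10³)(4.4⁴)/(8·24.0³·17) = 15.291 N/mm
N_t = 17; L_s = 4.4·18 = 79.2 mm; δ_solid = L₀ − L_s = 170 − 79.2 = 90.8 mm
δ = F/k = 1170/15.291 = 76.516 mm
δ < δ_solid → spring does not go solid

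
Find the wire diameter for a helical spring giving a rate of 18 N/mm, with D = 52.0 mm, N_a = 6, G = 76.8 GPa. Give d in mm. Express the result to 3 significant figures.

d = (8D³N_a·k / G)^(1/4) = (8·52.0³·6·18 / (76.8×10³))^0.25
  = (1581.8)^0.25 = 6.3065 mm

6.31 mm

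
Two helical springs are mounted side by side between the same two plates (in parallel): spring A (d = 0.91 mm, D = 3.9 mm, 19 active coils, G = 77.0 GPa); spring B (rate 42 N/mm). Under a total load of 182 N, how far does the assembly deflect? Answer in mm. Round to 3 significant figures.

3.80 mm

k_A = Gd⁴/(8D³N_a) = (77.0×10³)(0.91⁴)/(8·3.9³·19) = 5.8562 N/mm
Parallel: k_eq = 5.8562 + 42 = 47.856 N/mm
δ = F/k_eq = 182/47.856 = 3.8031 mm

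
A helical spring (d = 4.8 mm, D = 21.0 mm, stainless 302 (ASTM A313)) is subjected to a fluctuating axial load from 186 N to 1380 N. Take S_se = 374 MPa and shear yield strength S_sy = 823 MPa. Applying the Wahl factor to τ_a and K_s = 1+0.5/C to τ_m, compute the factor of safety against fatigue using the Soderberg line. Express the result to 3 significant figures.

C = D/d = 21.0/4.8 = 4.3750; K_W = (4C−1)/(4C−4)+0.615/C = 1.3628; K_s = 1+0.5/C = 1.1143
F_a = (F_max−F_min)/2 = 597 N; F_m = (F_max+F_min)/2 = 783 N
τ_a = K_W·8F_aD/(πd³) = 1.3628 × 288.68 = 393.41 MPa
τ_m = K_s·8F_mD/(πd³) = 1.1143 × 378.61 = 421.88 MPa
Soderberg: 1/n_f = τ_a/S_se + τ_m/S_sy = 393.41/374 + 421.88/823 = 1.05189 + 0.51262 = 1.5645
n_f = 1/1.5645 = 0.6392

0.639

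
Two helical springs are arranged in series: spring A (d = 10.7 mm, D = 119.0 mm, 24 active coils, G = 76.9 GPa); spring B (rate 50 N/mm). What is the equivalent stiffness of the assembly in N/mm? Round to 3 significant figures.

k_A = Gd⁴/(8D³N_a) = (76.9×10³)(10.7⁴)/(8·119.0³·24) = 3.1154 N/mm
Series: 1/k_eq = 1/3.1154 + 1/50 = 0.34098; k_eq = 2.9327 N/mm

2.93 N/mm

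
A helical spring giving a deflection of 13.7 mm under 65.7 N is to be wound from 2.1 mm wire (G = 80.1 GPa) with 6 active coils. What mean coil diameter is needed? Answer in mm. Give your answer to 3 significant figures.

18.9 mm

Required rate k = F/δ = 65.7/13.7 = 4.7956 N/mm
D = (Gd⁴/(8N_a·k))^(1/3) = (80.1×10³·2.1⁴/(8·6·4.7956))^(1/3)
  = (6767.43)^(1/3) = 18.9151 mm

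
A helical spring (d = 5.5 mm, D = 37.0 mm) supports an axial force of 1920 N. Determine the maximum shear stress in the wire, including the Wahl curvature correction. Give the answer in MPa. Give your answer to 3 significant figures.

Spring index C = D/d = 37.0/5.5 = 6.7273
K_W = (4C−1)/(4C−4) + 0.615/C = 25.909/22.909 + 0.0914 = 1.2224
τ₀ = 8FD/(πd³) = 8·1920·37.0/(π·5.5³) = 568320/522.68 = 1087.3 MPa
τ_max = K·τ₀ = 1.2224 × 1087.3 = 1329.1 MPa

1330 MPa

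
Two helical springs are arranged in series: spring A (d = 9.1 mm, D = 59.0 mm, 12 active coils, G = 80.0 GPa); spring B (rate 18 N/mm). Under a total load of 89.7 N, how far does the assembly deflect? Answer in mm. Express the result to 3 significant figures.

8.21 mm

k_A = Gd⁴/(8D³N_a) = (80.0×10³)(9.1⁴)/(8·59.0³·12) = 27.825 N/mm
Series: 1/k_eq = 1/27.825 + 1/18 = 0.091495; k_eq = 10.93 N/mm
δ = F/k_eq = 89.7/10.93 = 8.2071 mm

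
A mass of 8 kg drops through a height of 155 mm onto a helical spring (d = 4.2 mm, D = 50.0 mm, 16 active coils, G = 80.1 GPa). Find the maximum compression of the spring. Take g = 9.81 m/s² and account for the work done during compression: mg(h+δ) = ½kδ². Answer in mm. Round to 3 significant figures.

k = Gd⁴/(8D³N_a) = (80.1×10³)(4.2⁴)/(8·50.0³·16) = 1.5578 N/mm
W = mg = 8 × 9.81 = 78.48 N
½kδ² − Wδ − Wh = 0 → δ = (W + √(W² + 2kWh))/k
δ = (78.48 + √(6159.1 + 37899.2))/1.5578 = (78.48 + 209.9)/1.5578 = 185.12 mm

185 mm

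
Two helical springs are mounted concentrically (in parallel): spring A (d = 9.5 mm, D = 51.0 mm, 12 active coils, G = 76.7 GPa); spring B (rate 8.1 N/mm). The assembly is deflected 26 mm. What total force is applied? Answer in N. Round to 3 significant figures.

1490 N

k_A = Gd⁴/(8D³N_a) = (76.7×10³)(9.5⁴)/(8·51.0³·12) = 49.058 N/mm
Parallel: k_eq = 49.058 + 8.1 = 57.158 N/mm
F = k_eq·δ = 57.158·26 = 1486.1 N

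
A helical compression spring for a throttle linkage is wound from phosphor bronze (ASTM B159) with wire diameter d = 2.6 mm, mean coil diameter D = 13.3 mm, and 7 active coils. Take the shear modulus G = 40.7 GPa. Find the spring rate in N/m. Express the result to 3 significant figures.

14100 N/m

k = Gd⁴/(8D³N_a) = (40.7×10³ × 2.6⁴) / (8 × 13.3³ × 7)
  = 1.85989e+06 / 131748 = 14.117 N/mm = 14117 N/m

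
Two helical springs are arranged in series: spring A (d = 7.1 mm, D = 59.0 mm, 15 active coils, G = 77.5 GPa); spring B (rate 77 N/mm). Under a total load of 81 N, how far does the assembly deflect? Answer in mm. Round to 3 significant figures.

11.2 mm

k_A = Gd⁴/(8D³N_a) = (77.5×10³)(7.1⁴)/(8·59.0³·15) = 7.9909 N/mm
Series: 1/k_eq = 1/7.9909 + 1/77 = 0.13813; k_eq = 7.2396 N/mm
δ = F/k_eq = 81/7.2396 = 11.188 mm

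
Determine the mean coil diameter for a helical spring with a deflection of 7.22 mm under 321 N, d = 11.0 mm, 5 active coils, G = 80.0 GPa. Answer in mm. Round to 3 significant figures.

87.0 mm

Required rate k = F/δ = 321/7.22 = 44.46 N/mm
D = (Gd⁴/(8N_a·k))^(1/3) = (80.0×10³·11.0⁴/(8·5·44.46))^(1/3)
  = (658617)^(1/3) = 87.0050 mm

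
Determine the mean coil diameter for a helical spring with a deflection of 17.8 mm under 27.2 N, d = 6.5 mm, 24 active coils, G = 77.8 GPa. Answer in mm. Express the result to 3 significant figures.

Required rate k = F/δ = 27.2/17.8 = 1.5281 N/mm
D = (Gd⁴/(8N_a·k))^(1/3) = (77.8×10³·6.5⁴/(8·24·1.5281))^(1/3)
  = (473351)^(1/3) = 77.9341 mm

77.9 mm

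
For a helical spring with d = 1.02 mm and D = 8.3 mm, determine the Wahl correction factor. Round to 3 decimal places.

C = D/d = 8.3/1.02 = 8.1373
K_W = (4C−1)/(4C−4) + 0.615/C = 31.549/28.549 + 0.0756 = 1.1807

1.181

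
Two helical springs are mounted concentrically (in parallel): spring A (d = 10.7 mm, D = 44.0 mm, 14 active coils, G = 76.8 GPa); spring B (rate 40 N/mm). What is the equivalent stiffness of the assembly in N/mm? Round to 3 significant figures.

146 N/mm

k_A = Gd⁴/(8D³N_a) = (76.8×10³)(10.7⁴)/(8·44.0³·14) = 105.52 N/mm
Parallel: k_eq = 105.52 + 40 = 145.52 N/mm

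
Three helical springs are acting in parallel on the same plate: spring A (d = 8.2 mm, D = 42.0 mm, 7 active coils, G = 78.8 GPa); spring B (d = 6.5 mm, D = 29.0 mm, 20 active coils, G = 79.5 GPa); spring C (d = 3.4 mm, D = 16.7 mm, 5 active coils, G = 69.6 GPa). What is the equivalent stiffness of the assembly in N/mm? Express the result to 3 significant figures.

k_A = Gd⁴/(8D³N_a) = (78.8×10³)(8.2⁴)/(8·42.0³·7) = 85.871 N/mm
k_B = Gd⁴/(8D³N_a) = (79.5×10³)(6.5⁴)/(8·29.0³·20) = 36.367 N/mm
k_C = Gd⁴/(8D³N_a) = (69.6×10³)(3.4⁴)/(8·16.7³·5) = 49.925 N/mm
Parallel: k_eq = 85.871 + 36.367 + 49.925 = 172.16 N/mm

172 N/mm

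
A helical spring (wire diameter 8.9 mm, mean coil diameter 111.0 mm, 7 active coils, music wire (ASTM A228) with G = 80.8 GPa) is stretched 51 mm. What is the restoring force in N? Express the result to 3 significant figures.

338 N

k = Gd⁴/(8D³N_a) = (80.8×10³)(8.9⁴)/(8·111.0³·7) = 6.6193 N/mm
F = k·δ = 6.6193 × 51 = 337.59 N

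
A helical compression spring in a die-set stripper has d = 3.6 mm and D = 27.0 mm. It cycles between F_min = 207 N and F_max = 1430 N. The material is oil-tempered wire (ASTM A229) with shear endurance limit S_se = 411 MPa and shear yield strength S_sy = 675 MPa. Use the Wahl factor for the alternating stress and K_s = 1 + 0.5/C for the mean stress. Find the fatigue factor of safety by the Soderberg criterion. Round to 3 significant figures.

C = D/d = 27.0/3.6 = 7.5000; K_W = (4C−1)/(4C−4)+0.615/C = 1.1974; K_s = 1+0.5/C = 1.0667
F_a = (F_max−F_min)/2 = 611.5 N; F_m = (F_max+F_min)/2 = 818.5 N
τ_a = K_W·8F_aD/(πd³) = 1.1974 × 901.14 = 1079 MPa
τ_m = K_s·8F_mD/(πd³) = 1.0667 × 1206.2 = 1286.6 MPa
Soderberg: 1/n_f = τ_a/S_se + τ_m/S_sy = 1079/411 + 1286.6/675 = 2.62533 + 1.90608 = 4.5314
n_f = 1/4.5314 = 0.2207

0.221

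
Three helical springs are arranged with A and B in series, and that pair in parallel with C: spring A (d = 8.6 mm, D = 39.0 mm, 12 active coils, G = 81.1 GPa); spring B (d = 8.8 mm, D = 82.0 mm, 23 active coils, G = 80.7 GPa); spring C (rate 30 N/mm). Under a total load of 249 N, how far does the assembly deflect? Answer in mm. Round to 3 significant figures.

k_A = Gd⁴/(8D³N_a) = (81.1×10³)(8.6⁴)/(8·39.0³·12) = 77.902 N/mm
k_B = Gd⁴/(8D³N_a) = (80.7×10³)(8.8⁴)/(8·82.0³·23) = 4.7703 N/mm
Springs A,B series: k_AB = 1/(1/77.902+1/4.7703) = 4.495 N/mm; parallel with C: k_eq = 4.495+30 = 34.495 N/mm
δ = F/k_eq = 249/34.495 = 7.2184 mm

7.22 mm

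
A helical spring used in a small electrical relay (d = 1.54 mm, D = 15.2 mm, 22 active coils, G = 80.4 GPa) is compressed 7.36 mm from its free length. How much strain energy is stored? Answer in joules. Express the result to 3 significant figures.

0.0198 J

k = Gd⁴/(8D³N_a) = (80.4×10³)(1.54⁴)/(8·15.2³·22) = 0.73164 N/mm
U = ½kδ² = 0.5 × 0.73164 × 7.36² = 19.816 N·mm = 0.019816 J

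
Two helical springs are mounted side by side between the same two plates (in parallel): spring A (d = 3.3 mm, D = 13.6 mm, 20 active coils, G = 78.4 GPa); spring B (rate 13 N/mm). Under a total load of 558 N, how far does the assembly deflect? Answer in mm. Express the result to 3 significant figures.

k_A = Gd⁴/(8D³N_a) = (78.4×10³)(3.3⁴)/(8·13.6³·20) = 23.101 N/mm
Parallel: k_eq = 23.101 + 13 = 36.101 N/mm
δ = F/k_eq = 558/36.101 = 15.457 mm

15.5 mm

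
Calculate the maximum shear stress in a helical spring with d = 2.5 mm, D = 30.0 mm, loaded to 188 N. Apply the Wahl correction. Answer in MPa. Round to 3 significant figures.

1030 MPa

Spring index C = D/d = 30.0/2.5 = 12.0000
K_W = (4C−1)/(4C−4) + 0.615/C = 47.000/44.000 + 0.0512 = 1.1194
τ₀ = 8FD/(πd³) = 8·188·30.0/(π·2.5³) = 45120/49.087 = 919.18 MPa
τ_max = K·τ₀ = 1.1194 × 919.18 = 1029 MPa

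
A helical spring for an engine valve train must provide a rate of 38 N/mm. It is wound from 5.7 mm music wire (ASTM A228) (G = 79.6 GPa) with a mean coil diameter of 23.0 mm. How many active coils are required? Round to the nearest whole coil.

23

N_a = Gd⁴/(8D³k) = (79.6×10³ × 5.7⁴)/(8 × 23.0³ × 38)
    = 8.40258e+07 / 3.69877e+06 = 22.72 → 23 coils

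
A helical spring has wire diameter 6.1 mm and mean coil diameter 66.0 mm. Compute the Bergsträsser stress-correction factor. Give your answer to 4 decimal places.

C = D/d = 66.0/6.1 = 10.8197
K_B = (4C+2)/(4C−3) = 45.279/40.279 = 1.1241

1.1241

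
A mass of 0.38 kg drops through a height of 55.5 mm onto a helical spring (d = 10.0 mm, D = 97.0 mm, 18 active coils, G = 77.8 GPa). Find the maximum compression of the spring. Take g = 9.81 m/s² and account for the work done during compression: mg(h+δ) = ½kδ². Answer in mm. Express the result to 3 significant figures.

9.01 mm

k = Gd⁴/(8D³N_a) = (77.8×10³)(10.0⁴)/(8·97.0³·18) = 5.9197 N/mm
W = mg = 0.38 × 9.81 = 3.7278 N
½kδ² − Wδ − Wh = 0 → δ = (W + √(W² + 2kWh))/k
δ = (3.7278 + √(13.896 + 2449.5))/5.9197 = (3.7278 + 49.633)/5.9197 = 9.014 mm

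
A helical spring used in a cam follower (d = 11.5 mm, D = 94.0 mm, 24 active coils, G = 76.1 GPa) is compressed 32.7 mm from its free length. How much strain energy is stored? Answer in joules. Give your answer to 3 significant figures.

k = Gd⁴/(8D³N_a) = (76.1×10³)(11.5⁴)/(8·94.0³·24) = 8.3462 N/mm
U = ½kδ² = 0.5 × 8.3462 × 32.7² = 4462.3 N·mm = 4.4623 J

4.46 J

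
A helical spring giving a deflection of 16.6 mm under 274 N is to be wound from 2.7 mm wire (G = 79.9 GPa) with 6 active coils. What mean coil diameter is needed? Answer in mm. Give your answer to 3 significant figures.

Required rate k = F/δ = 274/16.6 = 16.506 N/mm
D = (Gd⁴/(8N_a·k))^(1/3) = (79.9×10³·2.7⁴/(8·6·16.506))^(1/3)
  = (5359.42)^(1/3) = 17.5001 mm

17.5 mm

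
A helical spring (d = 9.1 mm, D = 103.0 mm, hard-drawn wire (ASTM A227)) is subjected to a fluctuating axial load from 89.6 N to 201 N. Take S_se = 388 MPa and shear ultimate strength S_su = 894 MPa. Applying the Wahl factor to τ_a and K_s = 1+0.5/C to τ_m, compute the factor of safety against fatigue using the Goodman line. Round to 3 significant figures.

C = D/d = 103.0/9.1 = 11.3187; K_W = (4C−1)/(4C−4)+0.615/C = 1.1270; K_s = 1+0.5/C = 1.0442
F_a = (F_max−F_min)/2 = 55.7 N; F_m = (F_max+F_min)/2 = 145.3 N
τ_a = K_W·8F_aD/(πd³) = 1.1270 × 19.387 = 21.849 MPa
τ_m = K_s·8F_mD/(πd³) = 1.0442 × 50.573 = 52.807 MPa
Goodman: 1/n_f = τ_a/S_se + τ_m/S_su = 21.849/388 + 52.807/894 = 0.05631 + 0.05907 = 0.11538
n_f = 1/0.11538 = 8.667

8.67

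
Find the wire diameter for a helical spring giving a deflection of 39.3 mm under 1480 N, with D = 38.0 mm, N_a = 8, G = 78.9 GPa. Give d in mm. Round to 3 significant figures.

Required rate k = F/δ = 1480/39.3 = 37.659 N/mm
d = (8D³N_a·k / G)^(1/4) = (8·38.0³·8·37.659 / (78.9×10³))^0.25
  = (1676.2)^0.25 = 6.3985 mm

6.40 mm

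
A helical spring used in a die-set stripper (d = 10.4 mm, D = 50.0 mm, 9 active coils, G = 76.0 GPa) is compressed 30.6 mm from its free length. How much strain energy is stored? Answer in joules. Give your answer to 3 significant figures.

k = Gd⁴/(8D³N_a) = (76.0×10³)(10.4⁴)/(8·50.0³·9) = 98.788 N/mm
U = ½kδ² = 0.5 × 98.788 × 30.6² = 46251 N·mm = 46.251 J

46.3 J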